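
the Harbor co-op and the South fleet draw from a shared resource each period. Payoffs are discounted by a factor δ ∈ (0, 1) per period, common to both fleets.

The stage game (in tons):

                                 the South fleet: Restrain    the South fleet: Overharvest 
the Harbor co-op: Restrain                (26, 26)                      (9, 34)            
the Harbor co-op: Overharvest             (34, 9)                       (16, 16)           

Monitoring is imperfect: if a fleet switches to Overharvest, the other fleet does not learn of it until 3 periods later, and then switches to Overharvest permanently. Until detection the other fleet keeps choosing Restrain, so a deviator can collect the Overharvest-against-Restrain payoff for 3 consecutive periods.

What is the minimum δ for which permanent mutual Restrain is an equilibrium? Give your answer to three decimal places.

Deviating for the 3 undetected periods gains 34−26 = 8 per period over cooperation, then loses 26−16 = 10 per period forever once punishment starts.
Gain: 8(1 + δ + … + δ^2); loss: 10·δ^3/(1−δ).
No profitable deviation ⇔ 8(1−δ^3) ≤ 10·δ^3, i.e. δ^3 ≥ 8/(8+10) = 4/9.
Hence δ ≥ (4/9)^(1/3) ≈ 0.763.

0.763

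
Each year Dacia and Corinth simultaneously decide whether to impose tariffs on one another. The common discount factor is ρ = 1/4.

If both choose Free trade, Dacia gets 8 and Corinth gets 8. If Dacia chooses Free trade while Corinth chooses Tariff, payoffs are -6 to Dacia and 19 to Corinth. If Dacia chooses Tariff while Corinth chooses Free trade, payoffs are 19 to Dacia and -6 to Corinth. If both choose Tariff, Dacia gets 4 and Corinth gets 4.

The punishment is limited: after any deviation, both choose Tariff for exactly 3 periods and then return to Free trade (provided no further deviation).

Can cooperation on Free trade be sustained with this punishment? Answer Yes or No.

No

IC: ρ+…+ρ^3 ≥ (19−8)/(8−4) = 11/4.
At ρ = 1/4: partial sum = 0.3281 < 2.7500. Cooperation not sustainable.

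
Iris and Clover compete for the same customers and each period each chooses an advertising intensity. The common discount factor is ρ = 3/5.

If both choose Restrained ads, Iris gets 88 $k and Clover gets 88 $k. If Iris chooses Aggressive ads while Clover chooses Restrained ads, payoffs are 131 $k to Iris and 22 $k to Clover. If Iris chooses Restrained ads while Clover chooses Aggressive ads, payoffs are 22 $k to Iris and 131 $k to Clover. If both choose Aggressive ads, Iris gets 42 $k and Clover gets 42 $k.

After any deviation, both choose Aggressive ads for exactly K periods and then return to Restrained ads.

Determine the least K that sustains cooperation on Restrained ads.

2

No profitable deviation requires (88−42)(ρ+…+ρ^K) ≥ 131−88, i.e. ρ+…+ρ^K ≥ 43/46 ≈ 0.9348.
With ρ = 3/5, the partial sums are K=1: 0.6000, K=2: 0.9600.
K = 2 is the first length at which the sum reaches 0.9348.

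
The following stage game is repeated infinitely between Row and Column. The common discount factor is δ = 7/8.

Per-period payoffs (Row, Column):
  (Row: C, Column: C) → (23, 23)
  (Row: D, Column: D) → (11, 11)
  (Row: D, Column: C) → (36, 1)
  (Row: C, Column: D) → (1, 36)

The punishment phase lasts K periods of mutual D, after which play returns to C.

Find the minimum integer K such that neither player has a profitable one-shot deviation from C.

IC: δ(1−δ^K)/(1−δ) ≥ (36−23)/(23−11) = 13/12.
With δ = 7/8: need 1 − δ^K ≥ 13/12·(1−7/8)/(7/8), i.e. δ^K ≤ 0.8452.
Since (7/8)^1 = 0.8750 and (7/8)^2 = 0.7656, the smallest such K is 2.

2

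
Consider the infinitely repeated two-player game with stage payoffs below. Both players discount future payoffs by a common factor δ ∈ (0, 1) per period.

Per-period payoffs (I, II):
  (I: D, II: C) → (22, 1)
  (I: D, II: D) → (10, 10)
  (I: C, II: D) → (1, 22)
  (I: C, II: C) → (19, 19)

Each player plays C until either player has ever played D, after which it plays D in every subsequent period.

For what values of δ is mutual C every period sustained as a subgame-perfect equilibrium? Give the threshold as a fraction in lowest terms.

Under grim trigger the critical discount factor is (T−C)/(T−P) with T = 22, C = 19, P = 10.
δ* = (22−19)/(22−10) = 3/12 = 1/4.

1/4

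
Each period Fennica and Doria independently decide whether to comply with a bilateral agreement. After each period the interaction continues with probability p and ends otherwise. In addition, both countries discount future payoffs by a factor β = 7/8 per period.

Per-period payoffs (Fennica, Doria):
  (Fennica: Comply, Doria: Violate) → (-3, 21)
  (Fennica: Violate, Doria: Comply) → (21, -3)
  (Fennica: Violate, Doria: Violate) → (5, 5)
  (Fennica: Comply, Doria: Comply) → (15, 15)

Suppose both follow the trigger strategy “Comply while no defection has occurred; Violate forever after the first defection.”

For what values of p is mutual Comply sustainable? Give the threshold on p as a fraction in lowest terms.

3/7

Expected continuation weight on next period's payoff is β·p = 7/8·p, which plays the role of the discount factor.
Cooperation requires 7/8·p ≥ (21−15)/(21−5) = 3/8, hence p ≥ 3/7.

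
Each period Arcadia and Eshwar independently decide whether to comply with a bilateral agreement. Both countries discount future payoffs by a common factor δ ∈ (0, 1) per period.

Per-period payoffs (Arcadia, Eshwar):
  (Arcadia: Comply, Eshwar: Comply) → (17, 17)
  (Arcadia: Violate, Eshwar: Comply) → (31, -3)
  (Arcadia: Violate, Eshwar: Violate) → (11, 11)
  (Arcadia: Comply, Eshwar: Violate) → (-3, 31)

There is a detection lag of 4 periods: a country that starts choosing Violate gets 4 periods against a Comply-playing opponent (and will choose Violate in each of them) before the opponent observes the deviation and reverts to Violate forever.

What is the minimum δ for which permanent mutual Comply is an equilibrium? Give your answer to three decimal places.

The best deviation is to choose Violate for all 4 undetected periods, earning 31 each, then 11 forever once detected.
Deviation value: 31(1−δ^4)/(1−δ) + 11δ^4/(1−δ); cooperation value: 17/(1−δ).
IC: 17 ≥ 31(1−δ^4) + 11δ^4 = 31 − 20δ^4.
So δ^4 ≥ 14/20 = 7/10, giving δ ≥ (7/10)^(1/4) ≈ 0.915.

0.915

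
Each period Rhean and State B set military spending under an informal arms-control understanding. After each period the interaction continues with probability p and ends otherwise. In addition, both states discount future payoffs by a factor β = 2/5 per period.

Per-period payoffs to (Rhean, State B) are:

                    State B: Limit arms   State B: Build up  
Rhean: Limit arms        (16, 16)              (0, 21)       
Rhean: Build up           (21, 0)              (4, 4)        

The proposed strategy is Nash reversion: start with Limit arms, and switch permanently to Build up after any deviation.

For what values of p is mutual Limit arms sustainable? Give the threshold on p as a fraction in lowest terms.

With continuation probability p and discount β, the effective per-period discount factor is βp.
Grim-trigger IC: βp ≥ (21−16)/(21−4) = 5/17.
So p ≥ (5/17)/(2/5) = 25/34.

25/34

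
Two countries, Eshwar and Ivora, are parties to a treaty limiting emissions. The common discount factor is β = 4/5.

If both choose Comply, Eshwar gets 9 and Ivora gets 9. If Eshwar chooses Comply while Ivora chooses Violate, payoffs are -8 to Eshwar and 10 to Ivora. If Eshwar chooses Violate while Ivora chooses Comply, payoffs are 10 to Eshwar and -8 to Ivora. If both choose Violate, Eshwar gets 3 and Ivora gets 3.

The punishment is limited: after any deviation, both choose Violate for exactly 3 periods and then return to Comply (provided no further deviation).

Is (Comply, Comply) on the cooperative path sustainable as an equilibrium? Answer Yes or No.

IC: β+…+β^3 ≥ (10−9)/(9−3) = 1/6.
At β = 4/5: partial sum = 1.9520 ≥ 0.1667. Cooperation sustainable.

Yes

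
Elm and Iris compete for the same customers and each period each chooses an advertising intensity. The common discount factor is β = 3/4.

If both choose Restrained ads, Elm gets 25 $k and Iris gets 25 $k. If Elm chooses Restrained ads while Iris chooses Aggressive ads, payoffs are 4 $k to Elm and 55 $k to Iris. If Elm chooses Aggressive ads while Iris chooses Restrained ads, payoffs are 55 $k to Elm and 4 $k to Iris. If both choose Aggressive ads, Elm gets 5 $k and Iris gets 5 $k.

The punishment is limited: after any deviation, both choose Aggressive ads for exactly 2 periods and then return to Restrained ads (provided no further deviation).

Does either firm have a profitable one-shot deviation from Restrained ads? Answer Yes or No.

Yes

Comparing payoff streams over the 3 periods until play realigns: cooperate → 25(1+β+…+β^2); deviate → 55 + 5(β+…+β^2).
Cooperation is sustained iff (25−5)(β+…+β^2) ≥ 55−25.
β+…+β^2 = 3/4·(1−(3/4)^2)/(1−3/4) = 1.3125, and (55−25)/(25−5) = 1.5000.
1.3125 < 1.5000, so cooperation is not sustainable.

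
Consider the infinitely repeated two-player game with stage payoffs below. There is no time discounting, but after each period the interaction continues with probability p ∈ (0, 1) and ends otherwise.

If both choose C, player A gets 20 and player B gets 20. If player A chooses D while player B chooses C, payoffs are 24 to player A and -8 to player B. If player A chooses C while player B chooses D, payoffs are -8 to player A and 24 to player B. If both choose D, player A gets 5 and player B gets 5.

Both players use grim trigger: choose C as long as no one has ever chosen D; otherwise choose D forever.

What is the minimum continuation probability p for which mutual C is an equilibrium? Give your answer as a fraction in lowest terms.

4/19

With no time discounting, the continuation probability p plays the role of the discount factor.
Grim-trigger IC: 20/(1−p) ≥ 24 + 5p/(1−p) ⇒ p ≥ (24−20)/(24−5) = 4/19.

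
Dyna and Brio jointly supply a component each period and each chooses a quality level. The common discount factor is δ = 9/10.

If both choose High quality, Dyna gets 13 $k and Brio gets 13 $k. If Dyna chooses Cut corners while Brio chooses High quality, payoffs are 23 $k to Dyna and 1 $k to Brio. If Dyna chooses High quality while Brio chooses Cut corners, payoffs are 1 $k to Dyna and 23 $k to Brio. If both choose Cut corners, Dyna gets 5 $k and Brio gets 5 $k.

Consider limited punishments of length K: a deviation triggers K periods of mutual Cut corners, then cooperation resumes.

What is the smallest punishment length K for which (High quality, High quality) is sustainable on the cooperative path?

2

IC: δ(1−δ^K)/(1−δ) ≥ (23−13)/(13−5) = 5/4.
With δ = 9/10: need 1 − δ^K ≥ 5/4·(1−9/10)/(9/10), i.e. δ^K ≤ 0.8611.
Since (9/10)^1 = 0.9000 and (9/10)^2 = 0.8100, the smallest such K is 2.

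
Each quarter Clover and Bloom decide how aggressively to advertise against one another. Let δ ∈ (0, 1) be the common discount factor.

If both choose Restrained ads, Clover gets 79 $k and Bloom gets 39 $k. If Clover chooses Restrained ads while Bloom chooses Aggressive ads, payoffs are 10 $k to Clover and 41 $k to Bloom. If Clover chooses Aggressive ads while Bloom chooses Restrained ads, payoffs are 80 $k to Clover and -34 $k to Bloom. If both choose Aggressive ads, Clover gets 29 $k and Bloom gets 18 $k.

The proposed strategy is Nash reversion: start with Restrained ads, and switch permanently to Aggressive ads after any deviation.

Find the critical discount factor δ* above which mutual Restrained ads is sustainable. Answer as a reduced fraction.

2/23

Clover's threshold: (80−79)/(80−29) = 1/51.
Bloom's threshold: (41−39)/(41−18) = 2/23.
1/51 < 2/23, so Bloom binds and δ* = 2/23.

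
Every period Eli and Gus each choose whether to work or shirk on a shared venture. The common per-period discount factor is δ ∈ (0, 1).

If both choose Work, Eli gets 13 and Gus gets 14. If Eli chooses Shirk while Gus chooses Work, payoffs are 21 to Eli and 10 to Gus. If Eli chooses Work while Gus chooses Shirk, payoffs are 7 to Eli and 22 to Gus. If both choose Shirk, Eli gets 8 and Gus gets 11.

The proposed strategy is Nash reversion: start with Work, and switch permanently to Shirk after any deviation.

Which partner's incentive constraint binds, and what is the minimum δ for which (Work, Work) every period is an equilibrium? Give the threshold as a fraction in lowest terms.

Gus; δ ≥ 8/11

For Eli: deviation gain 21−13 = 8, per-period punishment loss 13−8 = 5. IC gives δ ≥ 8/13.
For Gus: gain 8, loss 3 per period, so δ ≥ 8/11.
The tighter constraint is Gus's, so cooperation needs δ ≥ 8/11.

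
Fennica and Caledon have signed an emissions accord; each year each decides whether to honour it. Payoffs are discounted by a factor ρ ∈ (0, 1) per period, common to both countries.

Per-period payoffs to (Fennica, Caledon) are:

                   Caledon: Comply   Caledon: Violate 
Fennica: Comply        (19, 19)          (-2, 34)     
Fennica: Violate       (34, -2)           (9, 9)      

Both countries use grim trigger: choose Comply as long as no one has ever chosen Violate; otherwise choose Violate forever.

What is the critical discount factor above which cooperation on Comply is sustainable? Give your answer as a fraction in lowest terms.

Under grim trigger the critical discount factor is (T−C)/(T−P) with T = 34, C = 19, P = 9.
ρ* = (34−19)/(34−9) = 15/25 = 3/5.

3/5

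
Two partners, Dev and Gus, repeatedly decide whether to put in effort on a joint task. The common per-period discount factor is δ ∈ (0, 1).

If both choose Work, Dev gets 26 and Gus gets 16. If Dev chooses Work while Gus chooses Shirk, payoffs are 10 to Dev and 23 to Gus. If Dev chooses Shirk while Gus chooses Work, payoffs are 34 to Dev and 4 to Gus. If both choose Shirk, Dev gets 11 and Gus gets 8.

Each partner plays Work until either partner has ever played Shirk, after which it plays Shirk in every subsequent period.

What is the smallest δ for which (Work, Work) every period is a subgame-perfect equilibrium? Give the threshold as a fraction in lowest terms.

7/15

Dev: cooperation gives 26 each period; deviation gives 34 once then 11 forever.
  26/(1−δ) ≥ 34 + 11δ/(1−δ) ⇒ δ ≥ 8/23.
Gus: cooperation gives 16 each period; deviation gives 23 once then 8 forever.
  δ ≥ 7/15.
Both must hold, so the binding constraint is Gus's: δ ≥ 7/15.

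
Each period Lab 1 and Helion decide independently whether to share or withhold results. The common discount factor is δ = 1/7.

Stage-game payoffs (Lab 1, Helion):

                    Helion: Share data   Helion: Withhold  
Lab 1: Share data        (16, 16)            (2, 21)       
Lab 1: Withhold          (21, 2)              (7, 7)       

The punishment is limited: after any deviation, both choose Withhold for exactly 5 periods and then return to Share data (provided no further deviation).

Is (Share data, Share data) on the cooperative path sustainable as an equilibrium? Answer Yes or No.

No

IC: δ+…+δ^5 ≥ (21−16)/(16−7) = 5/9.
At δ = 1/7: partial sum = 0.1667 < 0.5556. Cooperation not sustainable.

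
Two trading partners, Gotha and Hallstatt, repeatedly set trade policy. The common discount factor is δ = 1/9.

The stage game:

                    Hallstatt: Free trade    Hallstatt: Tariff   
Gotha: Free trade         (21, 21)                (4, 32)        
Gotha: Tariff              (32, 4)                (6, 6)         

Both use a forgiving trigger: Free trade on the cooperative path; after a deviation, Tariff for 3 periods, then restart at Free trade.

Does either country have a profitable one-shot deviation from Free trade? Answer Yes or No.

A one-shot deviation gives 32 now, then 6 for 3 periods, then back to 21.
Gain from deviating: (32−21) today; loss: (21−6) in each of the next 3 periods.
No-deviation condition: (21−6)(δ+…+δ^3) ≥ 32−21, i.e. δ+…+δ^3 ≥ 11/15.
At δ = 1/9: δ+…+δ^3 = 0.1248 < 0.7333.
So cooperation is not sustainable.

Yes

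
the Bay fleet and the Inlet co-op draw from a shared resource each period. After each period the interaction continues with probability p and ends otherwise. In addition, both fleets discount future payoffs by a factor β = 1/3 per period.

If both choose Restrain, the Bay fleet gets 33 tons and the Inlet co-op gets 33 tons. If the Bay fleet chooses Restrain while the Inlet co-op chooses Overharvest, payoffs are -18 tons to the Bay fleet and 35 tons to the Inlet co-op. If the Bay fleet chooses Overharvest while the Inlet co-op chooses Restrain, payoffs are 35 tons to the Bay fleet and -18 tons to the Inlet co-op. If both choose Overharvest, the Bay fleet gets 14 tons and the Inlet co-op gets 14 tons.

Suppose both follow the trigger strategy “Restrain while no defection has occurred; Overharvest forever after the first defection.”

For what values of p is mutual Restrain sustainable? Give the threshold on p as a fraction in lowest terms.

2/7

With continuation probability p and discount β, the effective per-period discount factor is βp.
Grim-trigger IC: βp ≥ (35−33)/(35−14) = 2/21.
So p ≥ (2/21)/(1/3) = 2/7.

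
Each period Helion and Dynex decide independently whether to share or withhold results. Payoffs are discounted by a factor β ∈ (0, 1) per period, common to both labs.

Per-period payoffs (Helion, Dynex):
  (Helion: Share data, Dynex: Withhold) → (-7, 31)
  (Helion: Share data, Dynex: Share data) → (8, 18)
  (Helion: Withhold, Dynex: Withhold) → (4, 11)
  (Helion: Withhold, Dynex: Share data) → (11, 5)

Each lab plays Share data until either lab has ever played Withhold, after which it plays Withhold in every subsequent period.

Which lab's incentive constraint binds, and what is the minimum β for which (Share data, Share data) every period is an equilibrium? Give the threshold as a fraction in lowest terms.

For Helion: deviation gain 11−8 = 3, per-period punishment loss 8−4 = 4. IC gives β ≥ 3/7.
For Dynex: gain 13, loss 7 per period, so β ≥ 13/20.
The tighter constraint is Dynex's, so cooperation needs β ≥ 13/20.

Dynex; β ≥ 13/20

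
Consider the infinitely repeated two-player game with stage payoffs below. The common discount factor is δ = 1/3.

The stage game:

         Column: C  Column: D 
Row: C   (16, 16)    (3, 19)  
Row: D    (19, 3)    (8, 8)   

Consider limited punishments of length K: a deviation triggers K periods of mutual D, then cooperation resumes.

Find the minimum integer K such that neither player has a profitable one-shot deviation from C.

No profitable deviation requires (16−8)(δ+…+δ^K) ≥ 19−16, i.e. δ+…+δ^K ≥ 3/8 ≈ 0.3750.
With δ = 1/3, the partial sums are K=1: 0.3333, K=2: 0.4444.
K = 2 is the first length at which the sum reaches 0.3750.

2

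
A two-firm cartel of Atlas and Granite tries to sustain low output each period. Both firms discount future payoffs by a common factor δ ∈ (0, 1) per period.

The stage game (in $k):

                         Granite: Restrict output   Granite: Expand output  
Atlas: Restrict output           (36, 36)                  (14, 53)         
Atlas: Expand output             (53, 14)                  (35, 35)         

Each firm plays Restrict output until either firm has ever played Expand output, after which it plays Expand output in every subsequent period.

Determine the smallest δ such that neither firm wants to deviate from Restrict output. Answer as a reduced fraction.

17/18

Under grim trigger the critical discount factor is (T−C)/(T−P) with T = 53, C = 36, P = 35.
δ* = (53−36)/(53−35) = 17/18.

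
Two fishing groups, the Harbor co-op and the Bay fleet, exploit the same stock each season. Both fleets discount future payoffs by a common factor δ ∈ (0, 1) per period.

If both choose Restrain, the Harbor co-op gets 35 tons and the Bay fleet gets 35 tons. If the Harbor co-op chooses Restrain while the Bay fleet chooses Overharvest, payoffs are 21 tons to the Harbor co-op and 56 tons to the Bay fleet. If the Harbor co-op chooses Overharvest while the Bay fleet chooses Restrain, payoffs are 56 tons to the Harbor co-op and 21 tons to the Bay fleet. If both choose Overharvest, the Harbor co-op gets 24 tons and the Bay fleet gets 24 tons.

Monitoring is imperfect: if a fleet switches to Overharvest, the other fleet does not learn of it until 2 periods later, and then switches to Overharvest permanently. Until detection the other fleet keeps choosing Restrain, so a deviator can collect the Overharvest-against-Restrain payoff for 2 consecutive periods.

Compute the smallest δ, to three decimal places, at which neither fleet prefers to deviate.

Deviating for the 2 undetected periods gains 56−35 = 21 per period over cooperation, then loses 35−24 = 11 per period forever once punishment starts.
Gain: 21(1 + δ + … + δ^1); loss: 11·δ^2/(1−δ).
No profitable deviation ⇔ 21(1−δ^2) ≤ 11·δ^2, i.e. δ^2 ≥ 21/(21+11) = 21/32.
Hence δ ≥ (21/32)^(1/2) ≈ 0.810.

0.810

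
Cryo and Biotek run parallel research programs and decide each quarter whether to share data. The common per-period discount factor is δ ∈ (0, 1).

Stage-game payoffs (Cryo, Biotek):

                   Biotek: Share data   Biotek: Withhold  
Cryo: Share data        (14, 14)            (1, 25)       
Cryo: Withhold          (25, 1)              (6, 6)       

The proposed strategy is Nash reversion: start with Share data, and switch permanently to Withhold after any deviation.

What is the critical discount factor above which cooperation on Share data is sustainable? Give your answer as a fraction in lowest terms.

11/19

One-period gain from deviating is 25 − 14 = 11. The loss is 14 − 6 = 8 in every subsequent period, with present value 8·δ/(1−δ).
Deviation is unprofitable when 8·δ/(1−δ) ≥ 11, i.e. δ/(1−δ) ≥ 11/8.
Equivalently δ ≥ 11/(11+8) = 11/19.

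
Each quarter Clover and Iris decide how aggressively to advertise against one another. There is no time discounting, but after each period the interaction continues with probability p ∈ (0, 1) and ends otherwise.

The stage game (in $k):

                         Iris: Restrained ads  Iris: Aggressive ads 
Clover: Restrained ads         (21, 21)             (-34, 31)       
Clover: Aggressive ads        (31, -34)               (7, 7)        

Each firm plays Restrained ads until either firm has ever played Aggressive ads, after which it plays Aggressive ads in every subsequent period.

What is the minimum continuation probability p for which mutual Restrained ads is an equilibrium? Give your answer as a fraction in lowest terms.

With no time discounting, the continuation probability p plays the role of the discount factor.
Grim-trigger IC: 21/(1−p) ≥ 31 + 7p/(1−p) ⇒ p ≥ (31−21)/(31−7) = 5/12.

5/12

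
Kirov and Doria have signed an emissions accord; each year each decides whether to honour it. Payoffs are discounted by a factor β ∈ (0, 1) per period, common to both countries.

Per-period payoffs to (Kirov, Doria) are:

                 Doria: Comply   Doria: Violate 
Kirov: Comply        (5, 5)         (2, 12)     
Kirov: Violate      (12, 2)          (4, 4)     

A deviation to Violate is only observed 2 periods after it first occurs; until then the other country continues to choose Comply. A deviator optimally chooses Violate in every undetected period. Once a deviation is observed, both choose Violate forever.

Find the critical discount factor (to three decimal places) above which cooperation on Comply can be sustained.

The best deviation is to choose Violate for all 2 undetected periods, earning 12 each, then 4 forever once detected.
Deviation value: 12(1−β^2)/(1−β) + 4β^2/(1−β); cooperation value: 5/(1−β).
IC: 5 ≥ 12(1−β^2) + 4β^2 = 12 − 8β^2.
So β^2 ≥ 7/8, giving β ≥ (7/8)^(1/2) ≈ 0.935.

0.935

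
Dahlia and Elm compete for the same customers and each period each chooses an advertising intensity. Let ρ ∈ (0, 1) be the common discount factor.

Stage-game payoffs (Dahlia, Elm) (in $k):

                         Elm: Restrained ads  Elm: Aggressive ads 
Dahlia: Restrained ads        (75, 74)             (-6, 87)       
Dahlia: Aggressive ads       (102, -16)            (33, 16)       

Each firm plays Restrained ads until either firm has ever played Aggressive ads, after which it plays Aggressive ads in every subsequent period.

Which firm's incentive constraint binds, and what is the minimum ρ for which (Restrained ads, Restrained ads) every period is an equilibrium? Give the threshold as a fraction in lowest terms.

Dahlia's threshold: (102−75)/(102−33) = 9/23.
Elm's threshold: (87−74)/(87−16) = 13/71.
9/23 > 13/71, so Dahlia binds and ρ* = 9/23.

Dahlia; ρ ≥ 9/23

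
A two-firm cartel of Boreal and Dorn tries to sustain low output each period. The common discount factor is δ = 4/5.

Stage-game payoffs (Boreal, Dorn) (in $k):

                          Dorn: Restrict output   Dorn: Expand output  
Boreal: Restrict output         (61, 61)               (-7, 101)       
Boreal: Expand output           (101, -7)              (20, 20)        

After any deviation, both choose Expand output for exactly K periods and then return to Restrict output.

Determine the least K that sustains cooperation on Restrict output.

2

Need Σ_{k=1}^{K} δ^k ≥ (101−61)/(61−20) = 0.9756 at δ = 4/5.
At K = 1 the sum is 0.8000 < 0.9756; at K = 2 it is 1.4400 ≥ 0.9756.
So the minimum punishment length is K = 2.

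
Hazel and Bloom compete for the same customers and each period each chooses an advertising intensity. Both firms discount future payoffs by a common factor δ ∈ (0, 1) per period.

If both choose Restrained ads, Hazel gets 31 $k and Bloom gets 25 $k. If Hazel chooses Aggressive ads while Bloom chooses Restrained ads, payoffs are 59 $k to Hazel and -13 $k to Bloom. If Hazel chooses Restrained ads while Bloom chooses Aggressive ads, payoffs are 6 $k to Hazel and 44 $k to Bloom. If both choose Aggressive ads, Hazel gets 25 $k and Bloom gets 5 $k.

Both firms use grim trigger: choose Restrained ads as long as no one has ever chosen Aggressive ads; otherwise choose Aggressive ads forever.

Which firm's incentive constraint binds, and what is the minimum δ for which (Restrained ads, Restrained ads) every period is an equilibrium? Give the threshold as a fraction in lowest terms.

Hazel; δ ≥ 14/17

Hazel: cooperation gives 31 each period; deviation gives 59 once then 25 forever.
  31/(1−δ) ≥ 59 + 25δ/(1−δ) ⇒ δ ≥ 28/34 = 14/17.
Bloom: cooperation gives 25 each period; deviation gives 44 once then 5 forever.
  δ ≥ 19/39.
Both must hold, so the binding constraint is Hazel's: δ ≥ 14/17.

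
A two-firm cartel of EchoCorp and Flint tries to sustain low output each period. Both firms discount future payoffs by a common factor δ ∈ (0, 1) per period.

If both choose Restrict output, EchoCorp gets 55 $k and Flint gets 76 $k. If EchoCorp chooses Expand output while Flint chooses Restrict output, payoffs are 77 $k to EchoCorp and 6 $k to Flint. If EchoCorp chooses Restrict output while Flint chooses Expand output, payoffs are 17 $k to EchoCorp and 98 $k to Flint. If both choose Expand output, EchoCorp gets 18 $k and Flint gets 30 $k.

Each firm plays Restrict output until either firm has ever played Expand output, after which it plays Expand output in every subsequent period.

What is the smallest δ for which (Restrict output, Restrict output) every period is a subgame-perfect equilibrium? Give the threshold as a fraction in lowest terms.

22/59

EchoCorp's threshold: (77−55)/(77−18) = 22/59.
Flint's threshold: (98−76)/(98−30) = 11/34.
22/59 > 11/34, so EchoCorp binds and δ* = 22/59.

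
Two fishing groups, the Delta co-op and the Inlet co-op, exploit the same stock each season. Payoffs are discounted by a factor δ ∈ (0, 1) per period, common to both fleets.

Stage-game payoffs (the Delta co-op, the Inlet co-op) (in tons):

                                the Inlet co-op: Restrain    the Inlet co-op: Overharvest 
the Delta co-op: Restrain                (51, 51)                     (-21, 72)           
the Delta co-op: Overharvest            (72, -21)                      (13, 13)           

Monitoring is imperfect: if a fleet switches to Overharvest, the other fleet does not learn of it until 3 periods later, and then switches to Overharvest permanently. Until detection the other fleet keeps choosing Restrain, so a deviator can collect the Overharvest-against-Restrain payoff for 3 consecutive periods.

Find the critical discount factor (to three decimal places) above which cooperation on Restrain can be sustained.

The best deviation is to choose Overharvest for all 3 undetected periods, earning 72 each, then 13 forever once detected.
Deviation value: 72(1−δ^3)/(1−δ) + 13δ^3/(1−δ); cooperation value: 51/(1−δ).
IC: 51 ≥ 72(1−δ^3) + 13δ^3 = 72 − 59δ^3.
So δ^3 ≥ 21/59, giving δ ≥ (21/59)^(1/3) ≈ 0.709.

0.709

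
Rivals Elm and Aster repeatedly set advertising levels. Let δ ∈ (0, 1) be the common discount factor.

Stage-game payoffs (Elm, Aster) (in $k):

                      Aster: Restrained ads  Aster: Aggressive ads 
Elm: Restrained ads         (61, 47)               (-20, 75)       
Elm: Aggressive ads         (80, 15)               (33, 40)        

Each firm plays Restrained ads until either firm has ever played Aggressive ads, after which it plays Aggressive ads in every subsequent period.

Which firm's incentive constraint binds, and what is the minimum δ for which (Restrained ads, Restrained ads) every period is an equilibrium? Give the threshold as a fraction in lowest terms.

For Elm: deviation gain 80−61 = 19, per-period punishment loss 61−33 = 28. IC gives δ ≥ 19/47.
For Aster: gain 28, loss 7 per period, so δ ≥ 28/35 = 4/5.
The tighter constraint is Aster's, so cooperation needs δ ≥ 4/5.

Aster; δ ≥ 4/5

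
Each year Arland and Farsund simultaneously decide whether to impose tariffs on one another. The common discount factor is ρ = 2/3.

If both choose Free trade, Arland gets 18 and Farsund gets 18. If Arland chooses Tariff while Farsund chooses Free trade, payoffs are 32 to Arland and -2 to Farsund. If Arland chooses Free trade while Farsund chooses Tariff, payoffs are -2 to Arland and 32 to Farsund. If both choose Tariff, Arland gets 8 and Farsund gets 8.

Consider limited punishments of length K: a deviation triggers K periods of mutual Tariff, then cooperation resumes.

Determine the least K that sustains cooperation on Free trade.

IC: ρ(1−ρ^K)/(1−ρ) ≥ (32−18)/(18−8) = 7/5.
With ρ = 2/3: need 1 − ρ^K ≥ 7/5·(1−2/3)/(2/3), i.e. ρ^K ≤ 0.3000.
Since (2/3)^2 = 0.4444 and (2/3)^3 = 0.2963, the smallest such K is 3.

3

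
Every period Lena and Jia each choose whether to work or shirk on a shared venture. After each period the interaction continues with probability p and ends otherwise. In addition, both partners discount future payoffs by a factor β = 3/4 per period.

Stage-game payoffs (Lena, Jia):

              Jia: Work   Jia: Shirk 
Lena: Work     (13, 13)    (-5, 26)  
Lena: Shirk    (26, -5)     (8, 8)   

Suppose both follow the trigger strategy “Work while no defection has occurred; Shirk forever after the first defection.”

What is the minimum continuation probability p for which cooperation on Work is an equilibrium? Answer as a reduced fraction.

26/27

Expected continuation weight on next period's payoff is β·p = 3/4·p, which plays the role of the discount factor.
Cooperation requires 3/4·p ≥ (26−13)/(26−8) = 13/18, hence p ≥ 26/27.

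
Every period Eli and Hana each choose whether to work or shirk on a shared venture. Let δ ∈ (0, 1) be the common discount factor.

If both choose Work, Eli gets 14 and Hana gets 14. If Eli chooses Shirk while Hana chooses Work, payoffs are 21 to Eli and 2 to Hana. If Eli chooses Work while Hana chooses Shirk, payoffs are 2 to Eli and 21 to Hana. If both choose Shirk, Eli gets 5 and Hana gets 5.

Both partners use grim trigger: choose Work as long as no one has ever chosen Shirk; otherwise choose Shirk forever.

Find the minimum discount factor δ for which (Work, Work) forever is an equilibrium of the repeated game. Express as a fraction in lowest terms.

7/16

Under grim trigger the critical discount factor is (T−C)/(T−P) with T = 21, C = 14, P = 5.
δ* = (21−14)/(21−5) = 7/16.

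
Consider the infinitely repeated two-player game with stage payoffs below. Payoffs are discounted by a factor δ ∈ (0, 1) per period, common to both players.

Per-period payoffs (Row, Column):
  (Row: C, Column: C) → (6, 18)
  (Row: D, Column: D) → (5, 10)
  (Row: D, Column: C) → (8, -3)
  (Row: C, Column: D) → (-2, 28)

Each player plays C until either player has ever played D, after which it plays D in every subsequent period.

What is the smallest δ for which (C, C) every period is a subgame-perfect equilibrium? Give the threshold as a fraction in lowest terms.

2/3

Row's threshold: (8−6)/(8−5) = 2/3.
Column's threshold: (28−18)/(28−10) = 5/9.
2/3 > 5/9, so Row binds and δ* = 2/3.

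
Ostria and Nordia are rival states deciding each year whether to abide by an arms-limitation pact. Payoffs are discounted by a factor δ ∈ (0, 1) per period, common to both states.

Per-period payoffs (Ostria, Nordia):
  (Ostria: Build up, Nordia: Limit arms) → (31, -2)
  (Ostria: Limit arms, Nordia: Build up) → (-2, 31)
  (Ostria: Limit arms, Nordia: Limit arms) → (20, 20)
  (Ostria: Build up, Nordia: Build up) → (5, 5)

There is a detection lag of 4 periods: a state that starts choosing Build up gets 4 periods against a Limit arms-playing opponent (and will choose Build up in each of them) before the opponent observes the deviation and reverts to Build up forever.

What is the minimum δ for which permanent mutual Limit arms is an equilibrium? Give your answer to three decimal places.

0.807

A deviator earns 31 for 4 periods, then 5 forever; cooperating earns 20 forever. Multiplying the IC by (1−δ):
20 ≥ 31(1−δ^4) + 5δ^4, so 26·δ^4 ≥ 11 and δ^4 ≥ 11/26.
δ ≥ (11/26)^(1/4) ≈ 0.807.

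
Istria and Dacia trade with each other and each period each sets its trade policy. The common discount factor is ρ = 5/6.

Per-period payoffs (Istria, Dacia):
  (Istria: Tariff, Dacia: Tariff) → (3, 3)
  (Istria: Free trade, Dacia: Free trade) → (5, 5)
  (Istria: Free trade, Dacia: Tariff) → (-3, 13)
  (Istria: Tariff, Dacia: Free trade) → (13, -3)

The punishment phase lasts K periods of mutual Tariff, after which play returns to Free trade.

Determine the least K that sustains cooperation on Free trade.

No profitable deviation requires (5−3)(ρ+…+ρ^K) ≥ 13−5, i.e. ρ+…+ρ^K ≥ 4 ≈ 4.0000.
With ρ = 5/6, the partial sums are K=1: 0.8333, K=2: 1.5278, …, K=7: 3.6046, K=8: 3.8372, K=9: 4.0310.
K = 9 is the first length at which the sum reaches 4.0000.

9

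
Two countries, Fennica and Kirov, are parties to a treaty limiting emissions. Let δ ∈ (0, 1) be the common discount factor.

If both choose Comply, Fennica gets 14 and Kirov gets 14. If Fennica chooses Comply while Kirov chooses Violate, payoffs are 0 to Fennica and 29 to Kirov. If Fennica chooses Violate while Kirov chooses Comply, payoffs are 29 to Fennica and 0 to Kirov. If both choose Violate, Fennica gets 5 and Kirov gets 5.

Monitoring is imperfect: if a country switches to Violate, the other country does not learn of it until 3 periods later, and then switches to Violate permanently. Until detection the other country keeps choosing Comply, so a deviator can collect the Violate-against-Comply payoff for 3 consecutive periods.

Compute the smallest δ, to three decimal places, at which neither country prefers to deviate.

A deviator earns 29 for 3 periods, then 5 forever; cooperating earns 14 forever. Multiplying the IC by (1−δ):
14 ≥ 29(1−δ^3) + 5δ^3, so 24·δ^3 ≥ 15 and δ^3 ≥ 5/8.
δ ≥ (5/8)^(1/3) ≈ 0.855.

0.855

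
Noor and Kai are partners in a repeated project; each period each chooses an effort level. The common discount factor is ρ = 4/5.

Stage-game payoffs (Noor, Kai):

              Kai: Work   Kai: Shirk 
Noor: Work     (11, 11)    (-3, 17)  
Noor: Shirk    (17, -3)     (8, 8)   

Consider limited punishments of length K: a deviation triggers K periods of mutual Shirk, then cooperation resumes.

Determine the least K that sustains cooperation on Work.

Need Σ_{k=1}^{K} ρ^k ≥ (17−11)/(11−8) = 2.0000 at ρ = 4/5.
At K = 3 the sum is 1.9520 < 2.0000; at K = 4 it is 2.3616 ≥ 2.0000.
So the minimum punishment length is K = 4.

4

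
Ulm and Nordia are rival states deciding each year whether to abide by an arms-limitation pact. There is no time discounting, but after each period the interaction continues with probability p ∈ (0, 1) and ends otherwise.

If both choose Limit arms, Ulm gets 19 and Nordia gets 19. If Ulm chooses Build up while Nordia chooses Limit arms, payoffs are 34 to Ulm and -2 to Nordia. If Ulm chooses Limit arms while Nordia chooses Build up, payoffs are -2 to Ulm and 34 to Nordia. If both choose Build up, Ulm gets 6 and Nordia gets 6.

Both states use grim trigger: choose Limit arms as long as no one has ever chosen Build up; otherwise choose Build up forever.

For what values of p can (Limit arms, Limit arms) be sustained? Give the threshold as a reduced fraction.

Expected cooperation value is 19 + p·19 + p²·19 + … = 19/(1−p); deviation gives 34 + p·6/(1−p).
19 ≥ 34(1−p) + 6p ⇒ 28p ≥ 15 ⇒ p ≥ 15/28.

15/28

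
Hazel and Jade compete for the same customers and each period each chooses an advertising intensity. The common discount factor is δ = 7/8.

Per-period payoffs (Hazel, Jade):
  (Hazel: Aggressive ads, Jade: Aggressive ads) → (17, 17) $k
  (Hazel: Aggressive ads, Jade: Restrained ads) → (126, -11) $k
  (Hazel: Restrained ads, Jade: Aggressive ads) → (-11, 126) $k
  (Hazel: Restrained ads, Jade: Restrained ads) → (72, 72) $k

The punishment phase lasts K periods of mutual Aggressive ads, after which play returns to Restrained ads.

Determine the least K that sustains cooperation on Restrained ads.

IC: δ(1−δ^K)/(1−δ) ≥ (126−72)/(72−17) = 54/55.
With δ = 7/8: need 1 − δ^K ≥ 54/55·(1−7/8)/(7/8), i.e. δ^K ≤ 0.8597.
Since (7/8)^1 = 0.8750 and (7/8)^2 = 0.7656, the smallest such K is 2.

2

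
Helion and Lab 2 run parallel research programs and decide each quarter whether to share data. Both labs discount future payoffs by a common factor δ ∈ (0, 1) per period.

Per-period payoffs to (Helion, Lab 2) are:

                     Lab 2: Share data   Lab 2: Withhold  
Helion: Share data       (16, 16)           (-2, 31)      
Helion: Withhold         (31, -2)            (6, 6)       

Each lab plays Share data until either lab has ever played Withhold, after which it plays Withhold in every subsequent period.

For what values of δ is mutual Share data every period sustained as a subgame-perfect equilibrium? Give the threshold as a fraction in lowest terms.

3/5

Under grim trigger the critical discount factor is (T−C)/(T−P) with T = 31, C = 16, P = 6.
δ* = (31−16)/(31−6) = 15/25 = 3/5.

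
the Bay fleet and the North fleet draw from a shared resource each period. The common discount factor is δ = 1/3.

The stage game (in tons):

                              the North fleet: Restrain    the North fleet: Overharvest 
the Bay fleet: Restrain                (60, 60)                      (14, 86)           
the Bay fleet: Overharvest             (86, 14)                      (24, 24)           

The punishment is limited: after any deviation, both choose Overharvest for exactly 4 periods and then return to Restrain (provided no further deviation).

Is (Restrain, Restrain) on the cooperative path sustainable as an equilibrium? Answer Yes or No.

No

Comparing payoff streams over the 5 periods until play realigns: cooperate → 60(1+δ+…+δ^4); deviate → 86 + 24(δ+…+δ^4).
Cooperation is sustained iff (60−24)(δ+…+δ^4) ≥ 86−60.
δ+…+δ^4 = 1/3·(1−(1/3)^4)/(1−1/3) = 0.4938, and (86−60)/(60−24) = 0.7222.
0.4938 < 0.7222, so cooperation is not sustainable.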